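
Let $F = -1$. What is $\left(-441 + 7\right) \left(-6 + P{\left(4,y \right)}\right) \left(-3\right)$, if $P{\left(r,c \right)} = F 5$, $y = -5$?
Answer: $-14322$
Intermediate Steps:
$P{\left(r,c \right)} = -5$ ($P{\left(r,c \right)} = \left(-1\right) 5 = -5$)
$\left(-441 + 7\right) \left(-6 + P{\left(4,y \right)}\right) \left(-3\right) = \left(-441 + 7\right) \left(-6 - 5\right) \left(-3\right) = - 434 \left(\left(-11\right) \left(-3\right)\right) = \left(-434\right) 33 = -14322$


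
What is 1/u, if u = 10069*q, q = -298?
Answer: -1/3000562 ≈ -3.3327e-7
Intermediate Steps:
u = -3000562 (u = 10069*(-298) = -3000562)
1/u = 1/(-3000562) = -1/3000562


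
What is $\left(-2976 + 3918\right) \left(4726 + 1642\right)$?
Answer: $5998656$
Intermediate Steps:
$\left(-2976 + 3918\right) \left(4726 + 1642\right) = 942 \cdot 6368 = 5998656$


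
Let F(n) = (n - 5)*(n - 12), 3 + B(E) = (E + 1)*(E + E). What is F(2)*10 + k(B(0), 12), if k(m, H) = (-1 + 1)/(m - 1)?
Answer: 300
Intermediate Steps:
B(E) = -3 + 2*E*(1 + E) (B(E) = -3 + (E + 1)*(E + E) = -3 + (1 + E)*(2*E) = -3 + 2*E*(1 + E))
k(m, H) = 0 (k(m, H) = 0/(-1 + m) = 0)
F(n) = (-12 + n)*(-5 + n) (F(n) = (-5 + n)*(-12 + n) = (-12 + n)*(-5 + n))
F(2)*10 + k(B(0), 12) = (60 + 2**2 - 17*2)*10 + 0 = (60 + 4 - 34)*10 + 0 = 30*10 + 0 = 300 + 0 = 300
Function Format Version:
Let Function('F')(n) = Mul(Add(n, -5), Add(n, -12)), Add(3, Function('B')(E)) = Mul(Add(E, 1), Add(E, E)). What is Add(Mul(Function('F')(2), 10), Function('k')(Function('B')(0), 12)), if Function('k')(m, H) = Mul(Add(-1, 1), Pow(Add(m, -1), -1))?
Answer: 300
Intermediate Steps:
Function('B')(E) = Add(-3, Mul(2, E, Add(1, E))) (Function('B')(E) = Add(-3, Mul(Add(E, 1), Add(E, E))) = Add(-3, Mul(Add(1, E), Mul(2, E))) = Add(-3, Mul(2, E, Add(1, E))))
Function('k')(m, H) = 0 (Function('k')(m, H) = Mul(0, Pow(Add(-1, m), -1)) = 0)
Function('F')(n) = Mul(Add(-12, n), Add(-5, n)) (Function('F')(n) = Mul(Add(-5, n), Add(-12, n)) = Mul(Add(-12, n), Add(-5, n)))
Add(Mul(Function('F')(2), 10), Function('k')(Function('B')(0), 12)) = Add(Mul(Add(60, Pow(2, 2), Mul(-17, 2)), 10), 0) = Add(Mul(Add(60, 4, -34), 10), 0) = Add(Mul(30, 10), 0) = Add(300, 0) = 300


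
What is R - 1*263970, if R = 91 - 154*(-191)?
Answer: -234465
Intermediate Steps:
R = 29505 (R = 91 + 29414 = 29505)
R - 1*263970 = 29505 - 1*263970 = 29505 - 263970 = -234465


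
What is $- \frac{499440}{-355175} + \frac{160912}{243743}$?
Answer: $\frac{35777384704}{17314284005} \approx 2.0663$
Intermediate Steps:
$- \frac{499440}{-355175} + \frac{160912}{243743} = \left(-499440\right) \left(- \frac{1}{355175}\right) + 160912 \cdot \frac{1}{243743} = \frac{99888}{71035} + \frac{160912}{243743} = \frac{35777384704}{17314284005}$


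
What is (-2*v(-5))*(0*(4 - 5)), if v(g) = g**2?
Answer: 0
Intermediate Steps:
(-2*v(-5))*(0*(4 - 5)) = (-2*(-5)**2)*(0*(4 - 5)) = (-2*25)*(0*(-1)) = -50*0 = 0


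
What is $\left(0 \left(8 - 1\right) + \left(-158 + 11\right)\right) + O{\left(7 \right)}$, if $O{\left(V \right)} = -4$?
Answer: $-151$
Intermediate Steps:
$\left(0 \left(8 - 1\right) + \left(-158 + 11\right)\right) + O{\left(7 \right)} = \left(0 \left(8 - 1\right) + \left(-158 + 11\right)\right) - 4 = \left(0 \cdot 7 - 147\right) - 4 = \left(0 - 147\right) - 4 = -147 - 4 = -151$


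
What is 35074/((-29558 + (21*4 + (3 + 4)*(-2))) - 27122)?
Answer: -17537/28305 ≈ -0.61957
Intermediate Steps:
35074/((-29558 + (21*4 + (3 + 4)*(-2))) - 27122) = 35074/((-29558 + (84 + 7*(-2))) - 27122) = 35074/((-29558 + (84 - 14)) - 27122) = 35074/((-29558 + 70) - 27122) = 35074/(-29488 - 27122) = 35074/(-56610) = 35074*(-1/56610) = -17537/28305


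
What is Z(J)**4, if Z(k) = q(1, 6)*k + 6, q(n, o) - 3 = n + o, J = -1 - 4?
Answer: 3748096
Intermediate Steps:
J = -5
q(n, o) = 3 + n + o (q(n, o) = 3 + (n + o) = 3 + n + o)
Z(k) = 6 + 10*k (Z(k) = (3 + 1 + 6)*k + 6 = 10*k + 6 = 6 + 10*k)
Z(J)**4 = (6 + 10*(-5))**4 = (6 - 50)**4 = (-44)**4 = 3748096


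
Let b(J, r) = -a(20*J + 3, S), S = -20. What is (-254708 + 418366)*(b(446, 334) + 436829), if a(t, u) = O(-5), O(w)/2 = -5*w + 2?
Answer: 71481722950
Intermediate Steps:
O(w) = 4 - 10*w (O(w) = 2*(-5*w + 2) = 2*(2 - 5*w) = 4 - 10*w)
a(t, u) = 54 (a(t, u) = 4 - 10*(-5) = 4 + 50 = 54)
b(J, r) = -54 (b(J, r) = -1*54 = -54)
(-254708 + 418366)*(b(446, 334) + 436829) = (-254708 + 418366)*(-54 + 436829) = 163658*436775 = 71481722950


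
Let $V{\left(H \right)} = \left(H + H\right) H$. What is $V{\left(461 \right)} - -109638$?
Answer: $534680$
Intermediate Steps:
$V{\left(H \right)} = 2 H^{2}$ ($V{\left(H \right)} = 2 H H = 2 H^{2}$)
$V{\left(461 \right)} - -109638 = 2 \cdot 461^{2} - -109638 = 2 \cdot 212521 + 109638 = 425042 + 109638 = 534680$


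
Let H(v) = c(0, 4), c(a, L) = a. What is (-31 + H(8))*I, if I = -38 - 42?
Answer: 2480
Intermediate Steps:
I = -80
H(v) = 0
(-31 + H(8))*I = (-31 + 0)*(-80) = -31*(-80) = 2480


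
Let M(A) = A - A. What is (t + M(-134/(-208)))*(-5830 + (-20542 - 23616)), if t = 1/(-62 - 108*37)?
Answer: 24994/2029 ≈ 12.318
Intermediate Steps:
t = -1/4058 (t = 1/(-62 - 3996) = 1/(-4058) = -1/4058 ≈ -0.00024643)
M(A) = 0
(t + M(-134/(-208)))*(-5830 + (-20542 - 23616)) = (-1/4058 + 0)*(-5830 + (-20542 - 23616)) = -(-5830 - 44158)/4058 = -1/4058*(-49988) = 24994/2029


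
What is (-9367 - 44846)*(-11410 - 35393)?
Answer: 2537331039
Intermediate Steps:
(-9367 - 44846)*(-11410 - 35393) = -54213*(-46803) = 2537331039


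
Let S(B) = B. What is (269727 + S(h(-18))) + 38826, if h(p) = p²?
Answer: 308877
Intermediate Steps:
(269727 + S(h(-18))) + 38826 = (269727 + (-18)²) + 38826 = (269727 + 324) + 38826 = 270051 + 38826 = 308877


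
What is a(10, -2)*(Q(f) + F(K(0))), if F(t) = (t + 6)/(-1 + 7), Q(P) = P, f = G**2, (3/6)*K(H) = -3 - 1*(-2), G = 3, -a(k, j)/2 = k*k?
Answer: -5800/3 ≈ -1933.3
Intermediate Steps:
a(k, j) = -2*k**2 (a(k, j) = -2*k*k = -2*k**2)
K(H) = -2 (K(H) = 2*(-3 - 1*(-2)) = 2*(-3 + 2) = 2*(-1) = -2)
f = 9 (f = 3**2 = 9)
F(t) = 1 + t/6 (F(t) = (6 + t)/6 = (6 + t)*(1/6) = 1 + t/6)
a(10, -2)*(Q(f) + F(K(0))) = (-2*10**2)*(9 + (1 + (1/6)*(-2))) = (-2*100)*(9 + (1 - 1/3)) = -200*(9 + 2/3) = -200*29/3 = -5800/3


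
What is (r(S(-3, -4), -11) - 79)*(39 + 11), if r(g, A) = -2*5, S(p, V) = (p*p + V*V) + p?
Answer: -4450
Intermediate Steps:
S(p, V) = p + V**2 + p**2 (S(p, V) = (p**2 + V**2) + p = (V**2 + p**2) + p = p + V**2 + p**2)
r(g, A) = -10
(r(S(-3, -4), -11) - 79)*(39 + 11) = (-10 - 79)*(39 + 11) = -89*50 = -4450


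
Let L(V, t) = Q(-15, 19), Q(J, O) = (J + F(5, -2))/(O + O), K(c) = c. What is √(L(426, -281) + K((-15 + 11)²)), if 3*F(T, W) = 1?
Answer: √50730/57 ≈ 3.9515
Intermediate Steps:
F(T, W) = ⅓ (F(T, W) = (⅓)*1 = ⅓)
Q(J, O) = (⅓ + J)/(2*O) (Q(J, O) = (J + ⅓)/(O + O) = (⅓ + J)/((2*O)) = (⅓ + J)*(1/(2*O)) = (⅓ + J)/(2*O))
L(V, t) = -22/57 (L(V, t) = (⅙)*(1 + 3*(-15))/19 = (⅙)*(1/19)*(1 - 45) = (⅙)*(1/19)*(-44) = -22/57)
√(L(426, -281) + K((-15 + 11)²)) = √(-22/57 + (-15 + 11)²) = √(-22/57 + (-4)²) = √(-22/57 + 16) = √(890/57) = √50730/57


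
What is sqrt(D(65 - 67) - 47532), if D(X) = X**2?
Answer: 2*I*sqrt(11882) ≈ 218.01*I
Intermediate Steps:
sqrt(D(65 - 67) - 47532) = sqrt((65 - 67)**2 - 47532) = sqrt((-2)**2 - 47532) = sqrt(4 - 47532) = sqrt(-47528) = 2*I*sqrt(11882)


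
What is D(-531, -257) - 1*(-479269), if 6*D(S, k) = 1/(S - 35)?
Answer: 1627597523/3396 ≈ 4.7927e+5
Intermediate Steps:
D(S, k) = 1/(6*(-35 + S)) (D(S, k) = 1/(6*(S - 35)) = 1/(6*(-35 + S)))
D(-531, -257) - 1*(-479269) = 1/(6*(-35 - 531)) - 1*(-479269) = (⅙)/(-566) + 479269 = (⅙)*(-1/566) + 479269 = -1/3396 + 479269 = 1627597523/3396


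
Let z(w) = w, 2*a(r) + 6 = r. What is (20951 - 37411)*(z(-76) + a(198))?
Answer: -329200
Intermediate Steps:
a(r) = -3 + r/2
(20951 - 37411)*(z(-76) + a(198)) = (20951 - 37411)*(-76 + (-3 + (1/2)*198)) = -16460*(-76 + (-3 + 99)) = -16460*(-76 + 96) = -16460*20 = -329200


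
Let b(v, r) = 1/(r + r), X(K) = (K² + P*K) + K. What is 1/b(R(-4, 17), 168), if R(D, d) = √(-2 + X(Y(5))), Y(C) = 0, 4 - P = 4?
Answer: 336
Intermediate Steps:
P = 0 (P = 4 - 1*4 = 4 - 4 = 0)
X(K) = K + K² (X(K) = (K² + 0*K) + K = (K² + 0) + K = K² + K = K + K²)
R(D, d) = I*√2 (R(D, d) = √(-2 + 0*(1 + 0)) = √(-2 + 0*1) = √(-2 + 0) = √(-2) = I*√2)
b(v, r) = 1/(2*r)
1/b(R(-4, 17), 168) = 1/((½)/168) = 1/((½)*(1/168)) = 1/(1/336) = 336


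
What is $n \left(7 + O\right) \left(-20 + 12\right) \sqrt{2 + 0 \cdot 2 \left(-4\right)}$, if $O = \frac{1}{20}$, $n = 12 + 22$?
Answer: $- \frac{9588 \sqrt{2}}{5} \approx -2711.9$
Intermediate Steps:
$n = 34$
$O = \frac{1}{20} \approx 0.05$
$n \left(7 + O\right) \left(-20 + 12\right) \sqrt{2 + 0 \cdot 2 \left(-4\right)} = 34 \left(7 + \frac{1}{20}\right) \left(-20 + 12\right) \sqrt{2 + 0 \cdot 2 \left(-4\right)} = 34 \cdot \frac{141}{20} \left(-8\right) \sqrt{2 + 0 \left(-4\right)} = 34 \left(- \frac{282}{5}\right) \sqrt{2 + 0} = - \frac{9588 \sqrt{2}}{5}$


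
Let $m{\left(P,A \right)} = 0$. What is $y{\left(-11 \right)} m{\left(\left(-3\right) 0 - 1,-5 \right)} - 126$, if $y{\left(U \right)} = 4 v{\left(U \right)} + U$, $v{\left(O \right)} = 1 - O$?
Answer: $-126$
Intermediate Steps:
$y{\left(U \right)} = 4 - 3 U$ ($y{\left(U \right)} = 4 \left(1 - U\right) + U = \left(4 - 4 U\right) + U = 4 - 3 U$)
$y{\left(-11 \right)} m{\left(\left(-3\right) 0 - 1,-5 \right)} - 126 = \left(4 - -33\right) 0 - 126 = \left(4 + 33\right) 0 - 126 = 37 \cdot 0 - 126 = 0 - 126 = -126$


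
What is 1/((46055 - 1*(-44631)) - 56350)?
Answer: 1/34336 ≈ 2.9124e-5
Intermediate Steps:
1/((46055 - 1*(-44631)) - 56350) = 1/((46055 + 44631) - 56350) = 1/(90686 - 56350) = 1/34336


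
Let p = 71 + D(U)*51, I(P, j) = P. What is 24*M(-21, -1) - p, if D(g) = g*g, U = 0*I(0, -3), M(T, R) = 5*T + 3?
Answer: -2519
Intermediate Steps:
M(T, R) = 3 + 5*T
U = 0 (U = 0*0 = 0)
D(g) = g²
p = 71 (p = 71 + 0²*51 = 71 + 0*51 = 71 + 0 = 71)
24*M(-21, -1) - p = 24*(3 + 5*(-21)) - 1*71 = 24*(3 - 105) - 71 = 24*(-102) - 71 = -2448 - 71 = -2519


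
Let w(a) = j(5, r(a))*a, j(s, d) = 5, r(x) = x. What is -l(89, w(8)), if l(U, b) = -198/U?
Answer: 198/89 ≈ 2.2247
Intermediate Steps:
w(a) = 5*a
-l(89, w(8)) = -(-198)/89 = -1*(-198/89) = 198/89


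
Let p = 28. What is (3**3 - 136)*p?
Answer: -3052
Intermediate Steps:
(3**3 - 136)*p = (3**3 - 136)*28 = (27 - 136)*28 = -109*28 = -3052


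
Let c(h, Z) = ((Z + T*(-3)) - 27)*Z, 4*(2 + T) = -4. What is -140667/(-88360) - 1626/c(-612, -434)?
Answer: 3431336337/2166675560 ≈ 1.5837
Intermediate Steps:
T = -3 (T = -2 + (¼)*(-4) = -2 - 1 = -3)
c(h, Z) = Z*(-18 + Z) (c(h, Z) = ((Z - 3*(-3)) - 27)*Z = ((Z + 9) - 27)*Z = ((9 + Z) - 27)*Z = (-18 + Z)*Z = Z*(-18 + Z))
-140667/(-88360) - 1626/c(-612, -434) = -140667/(-88360) - 1626*(-1/(434*(-18 - 434))) = -140667*(-1/88360) - 1626/((-434*(-452))) = 140667/88360 - 1626/196168 = 140667/88360 - 1626*1/196168 = 140667/88360 - 813/98084 = 3431336337/2166675560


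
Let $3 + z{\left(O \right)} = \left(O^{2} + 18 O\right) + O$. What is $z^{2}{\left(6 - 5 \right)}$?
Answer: $289$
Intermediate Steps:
$z{\left(O \right)} = -3 + O^{2} + 19 O$ ($z{\left(O \right)} = -3 + \left(\left(O^{2} + 18 O\right) + O\right) = -3 + \left(O^{2} + 19 O\right) = -3 + O^{2} + 19 O$)
$z^{2}{\left(6 - 5 \right)} = \left(-3 + \left(6 - 5\right)^{2} + 19 \left(6 - 5\right)\right)^{2} = \left(-3 + 1^{2} + 19 \cdot 1\right)^{2} = \left(-3 + 1 + 19\right)^{2} = 17^{2} = 289$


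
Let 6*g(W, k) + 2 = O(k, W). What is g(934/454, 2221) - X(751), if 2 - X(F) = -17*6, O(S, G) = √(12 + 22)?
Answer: -313/3 + √34/6 ≈ -103.36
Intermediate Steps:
O(S, G) = √34
g(W, k) = -⅓ + √34/6
X(F) = 104 (X(F) = 2 - (-17)*6 = 2 - 1*(-102) = 2 + 102 = 104)
g(934/454, 2221) - X(751) = (-⅓ + √34/6) - 1*104 = (-⅓ + √34/6) - 104 = -313/3 + √34/6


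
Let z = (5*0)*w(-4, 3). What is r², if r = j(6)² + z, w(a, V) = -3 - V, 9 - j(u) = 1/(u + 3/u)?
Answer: 174900625/28561 ≈ 6123.8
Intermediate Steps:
j(u) = 9 - 1/(u + 3/u)
z = 0 (z = (5*0)*(-3 - 1*3) = 0*(-3 - 3) = 0*(-6) = 0)
r = 13225/169 (r = ((27 - 1*6 + 9*6²)/(3 + 6²))² + 0 = ((27 - 6 + 9*36)/(3 + 36))² + 0 = ((27 - 6 + 324)/39)² + 0 = ((1/39)*345)² + 0 = (115/13)² + 0 = 13225/169 + 0 = 13225/169 ≈ 78.254)
r² = (13225/169)² = 174900625/28561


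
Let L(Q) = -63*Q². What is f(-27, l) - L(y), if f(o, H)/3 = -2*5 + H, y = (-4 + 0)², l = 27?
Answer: 16179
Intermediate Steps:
y = 16 (y = (-4)² = 16)
f(o, H) = -30 + 3*H (f(o, H) = 3*(-2*5 + H) = 3*(-10 + H) = -30 + 3*H)
f(-27, l) - L(y) = (-30 + 3*27) - (-63)*16² = (-30 + 81) - (-63)*256 = 51 - 1*(-16128) = 51 + 16128 = 16179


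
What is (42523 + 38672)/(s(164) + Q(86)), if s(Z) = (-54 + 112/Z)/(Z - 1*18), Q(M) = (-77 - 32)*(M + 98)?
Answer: -81005545/20009567 ≈ -4.0483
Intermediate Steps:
Q(M) = -10682 - 109*M (Q(M) = -109*(98 + M) = -10682 - 109*M)
s(Z) = (-54 + 112/Z)/(-18 + Z) (s(Z) = (-54 + 112/Z)/(Z - 18) = (-54 + 112/Z)/(-18 + Z))
(42523 + 38672)/(s(164) + Q(86)) = (42523 + 38672)/(2*(56 - 27*164)/(164*(-18 + 164)) + (-10682 - 109*86)) = 81195/(2*(1/164)*(56 - 4428)/146 + (-10682 - 9374)) = 81195/(2*(1/164)*(1/146)*(-4372) - 20056) = 81195/(-1093/2993 - 20056) = 81195/(-60028701/2993) = 81195*(-2993/60028701) = -81005545/20009567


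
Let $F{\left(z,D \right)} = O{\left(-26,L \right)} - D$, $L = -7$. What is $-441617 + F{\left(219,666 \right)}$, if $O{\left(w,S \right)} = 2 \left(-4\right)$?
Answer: $-442291$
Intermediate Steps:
$O{\left(w,S \right)} = -8$
$F{\left(z,D \right)} = -8 - D$
$-441617 + F{\left(219,666 \right)} = -441617 - 674 = -442291$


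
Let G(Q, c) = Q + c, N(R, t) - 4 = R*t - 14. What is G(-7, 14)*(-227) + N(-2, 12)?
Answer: -1623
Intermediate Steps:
N(R, t) = -10 + R*t (N(R, t) = 4 + (R*t - 14) = 4 + (-14 + R*t) = -10 + R*t)
G(-7, 14)*(-227) + N(-2, 12) = (-7 + 14)*(-227) + (-10 - 2*12) = 7*(-227) + (-10 - 24) = -1589 - 34 = -1623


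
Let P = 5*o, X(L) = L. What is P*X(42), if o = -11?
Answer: -2310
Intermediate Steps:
P = -55 (P = 5*(-11) = -55)
P*X(42) = -55*42 = -2310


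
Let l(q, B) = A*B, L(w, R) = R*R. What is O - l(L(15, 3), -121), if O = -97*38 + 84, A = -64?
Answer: -11346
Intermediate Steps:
L(w, R) = R**2
l(q, B) = -64*B
O = -3602 (O = -3686 + 84 = -3602)
O - l(L(15, 3), -121) = -3602 - (-64)*(-121) = -3602 - 1*7744 = -3602 - 7744 = -11346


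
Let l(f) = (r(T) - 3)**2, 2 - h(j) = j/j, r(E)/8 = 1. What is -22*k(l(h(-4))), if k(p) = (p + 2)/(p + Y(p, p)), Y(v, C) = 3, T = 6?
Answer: -297/14 ≈ -21.214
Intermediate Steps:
r(E) = 8 (r(E) = 8*1 = 8)
h(j) = 1 (h(j) = 2 - j/j = 2 - 1*1 = 2 - 1 = 1)
l(f) = 25 (l(f) = (8 - 3)**2 = 5**2 = 25)
k(p) = (2 + p)/(3 + p) (k(p) = (p + 2)/(p + 3) = (2 + p)/(3 + p))
-22*k(l(h(-4))) = -22*(2 + 25)/(3 + 25) = -22*27/28 = -297/14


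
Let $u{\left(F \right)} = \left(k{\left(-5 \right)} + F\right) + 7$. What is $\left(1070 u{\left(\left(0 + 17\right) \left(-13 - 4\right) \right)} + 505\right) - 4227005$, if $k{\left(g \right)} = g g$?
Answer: $-4501490$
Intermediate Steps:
$k{\left(g \right)} = g^{2}$
$u{\left(F \right)} = 32 + F$ ($u{\left(F \right)} = \left(\left(-5\right)^{2} + F\right) + 7 = \left(25 + F\right) + 7 = 32 + F$)
$\left(1070 u{\left(\left(0 + 17\right) \left(-13 - 4\right) \right)} + 505\right) - 4227005 = \left(1070 \left(32 + \left(0 + 17\right) \left(-13 - 4\right)\right) + 505\right) - 4227005 = \left(1070 \left(32 + 17 \left(-17\right)\right) + 505\right) - 4227005 = \left(1070 \left(32 - 289\right) + 505\right) - 4227005 = \left(1070 \left(-257\right) + 505\right) - 4227005 = \left(-274990 + 505\right) - 4227005 = -274485 - 4227005 = -4501490$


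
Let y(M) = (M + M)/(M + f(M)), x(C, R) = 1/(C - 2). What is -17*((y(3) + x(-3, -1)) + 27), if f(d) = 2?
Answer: -476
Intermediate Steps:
x(C, R) = 1/(-2 + C)
y(M) = 2*M/(2 + M) (y(M) = (M + M)/(M + 2) = (2*M)/(2 + M) = 2*M/(2 + M))
-17*((y(3) + x(-3, -1)) + 27) = -17*((2*3/(2 + 3) + 1/(-2 - 3)) + 27) = -17*((2*3/5 + 1/(-5)) + 27) = -17*((2*3*(⅕) - ⅕) + 27) = -17*((6/5 - ⅕) + 27) = -17*(1 + 27) = -17*28 = -476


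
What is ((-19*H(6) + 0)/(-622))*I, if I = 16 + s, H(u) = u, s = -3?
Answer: 741/311 ≈ 2.3826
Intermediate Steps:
I = 13 (I = 16 - 3 = 13)
((-19*H(6) + 0)/(-622))*I = ((-19*6 + 0)/(-622))*13 = ((-114 + 0)*(-1/622))*13 = -114*(-1/622)*13 = (57/311)*13 = 741/311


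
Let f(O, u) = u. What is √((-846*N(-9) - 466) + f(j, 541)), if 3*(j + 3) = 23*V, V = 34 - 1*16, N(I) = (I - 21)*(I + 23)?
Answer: √355395 ≈ 596.15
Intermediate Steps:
N(I) = (-21 + I)*(23 + I)
V = 18 (V = 34 - 16 = 18)
j = 135 (j = -3 + (23*18)/3 = -3 + (⅓)*414 = -3 + 138 = 135)
√((-846*N(-9) - 466) + f(j, 541)) = √((-846*(-483 + (-9)² + 2*(-9)) - 466) + 541) = √((-846*(-483 + 81 - 18) - 466) + 541) = √((-846*(-420) - 466) + 541) = √((355320 - 466) + 541) = √(354854 + 541) = √355395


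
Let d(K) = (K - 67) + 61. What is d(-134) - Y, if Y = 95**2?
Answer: -9165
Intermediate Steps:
Y = 9025
d(K) = -6 + K (d(K) = (-67 + K) + 61 = -6 + K)
d(-134) - Y = (-6 - 134) - 1*9025 = -140 - 9025 = -9165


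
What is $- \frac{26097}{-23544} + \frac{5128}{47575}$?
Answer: $\frac{454099469}{373368600} \approx 1.2162$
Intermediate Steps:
$- \frac{26097}{-23544} + \frac{5128}{47575} = \left(-26097\right) \left(- \frac{1}{23544}\right) + 5128 \cdot \frac{1}{47575} = \frac{8699}{7848} + \frac{5128}{47575} = \frac{454099469}{373368600}$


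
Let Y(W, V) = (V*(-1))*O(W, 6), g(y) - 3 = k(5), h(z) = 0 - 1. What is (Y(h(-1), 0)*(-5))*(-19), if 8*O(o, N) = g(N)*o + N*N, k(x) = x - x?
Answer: 0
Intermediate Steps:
k(x) = 0
h(z) = -1
g(y) = 3 (g(y) = 3 + 0 = 3)
O(o, N) = N²/8 + 3*o/8 (O(o, N) = (3*o + N*N)/8 = (3*o + N²)/8 = (N² + 3*o)/8 = N²/8 + 3*o/8)
Y(W, V) = -V*(9/2 + 3*W/8) (Y(W, V) = (V*(-1))*((⅛)*6² + 3*W/8) = (-V)*((⅛)*36 + 3*W/8) = (-V)*(9/2 + 3*W/8) = -V*(9/2 + 3*W/8))
(Y(h(-1), 0)*(-5))*(-19) = (-3/8*0*(12 - 1)*(-5))*(-19) = (-3/8*0*11*(-5))*(-19) = (0*(-5))*(-19) = 0*(-19) = 0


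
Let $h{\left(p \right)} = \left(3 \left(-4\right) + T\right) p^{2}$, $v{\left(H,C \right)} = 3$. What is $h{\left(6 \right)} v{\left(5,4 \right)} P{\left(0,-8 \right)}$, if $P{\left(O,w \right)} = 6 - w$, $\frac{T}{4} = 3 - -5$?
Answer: $30240$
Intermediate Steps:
$T = 32$ ($T = 4 \left(3 - -5\right) = 4 \left(3 + 5\right) = 4 \cdot 8 = 32$)
$h{\left(p \right)} = 20 p^{2}$ ($h{\left(p \right)} = \left(3 \left(-4\right) + 32\right) p^{2} = \left(-12 + 32\right) p^{2} = 20 p^{2}$)
$h{\left(6 \right)} v{\left(5,4 \right)} P{\left(0,-8 \right)} = 20 \cdot 6^{2} \cdot 3 \left(6 - -8\right) = 20 \cdot 36 \cdot 3 \left(6 + 8\right) = 720 \cdot 3 \cdot 14 = 2160 \cdot 14 = 30240$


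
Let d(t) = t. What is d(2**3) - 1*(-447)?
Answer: 455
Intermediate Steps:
d(2**3) - 1*(-447) = 2**3 - 1*(-447) = 8 + 447 = 455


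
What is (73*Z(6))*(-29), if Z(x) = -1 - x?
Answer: 14819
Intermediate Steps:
(73*Z(6))*(-29) = (73*(-1 - 1*6))*(-29) = (73*(-1 - 6))*(-29) = (73*(-7))*(-29) = -511*(-29) = 14819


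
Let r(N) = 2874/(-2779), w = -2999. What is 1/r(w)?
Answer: -2779/2874 ≈ -0.96694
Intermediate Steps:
r(N) = -2874/2779 (r(N) = 2874*(-1/2779) = -2874/2779)
1/r(w) = 1/(-2874/2779) = -2779/2874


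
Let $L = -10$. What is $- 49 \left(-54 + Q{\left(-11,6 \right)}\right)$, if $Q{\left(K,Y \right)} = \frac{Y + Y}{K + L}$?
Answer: $2674$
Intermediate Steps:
$Q{\left(K,Y \right)} = \frac{2 Y}{-10 + K}$ ($Q{\left(K,Y \right)} = \frac{Y + Y}{K - 10} = \frac{2 Y}{-10 + K}$)
$- 49 \left(-54 + Q{\left(-11,6 \right)}\right) = - 49 \left(-54 + 2 \cdot 6 \frac{1}{-10 - 11}\right) = - 49 \left(-54 + 2 \cdot 6 \frac{1}{-21}\right) = - 49 \left(-54 + 2 \cdot 6 \left(- \frac{1}{21}\right)\right) = - 49 \left(-54 - \frac{4}{7}\right) = \left(-49\right) \left(- \frac{382}{7}\right) = 2674$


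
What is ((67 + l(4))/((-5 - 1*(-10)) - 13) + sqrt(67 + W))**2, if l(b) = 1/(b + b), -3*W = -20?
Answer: 1770323/12288 - 179*sqrt(663)/32 ≈ 0.036981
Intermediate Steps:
W = 20/3 (W = -1/3*(-20) = 20/3 ≈ 6.6667)
l(b) = 1/(2*b)
((67 + l(4))/((-5 - 1*(-10)) - 13) + sqrt(67 + W))**2 = ((67 + (1/2)/4)/((-5 - 1*(-10)) - 13) + sqrt(67 + 20/3))**2 = ((67 + (1/2)*(1/4))/((-5 + 10) - 13) + sqrt(221/3))**2 = ((67 + 1/8)/(5 - 13) + sqrt(663)/3)**2 = ((537/8)/(-8) + sqrt(663)/3)**2 = ((537/8)*(-1/8) + sqrt(663)/3)**2 = (-537/64 + sqrt(663)/3)**2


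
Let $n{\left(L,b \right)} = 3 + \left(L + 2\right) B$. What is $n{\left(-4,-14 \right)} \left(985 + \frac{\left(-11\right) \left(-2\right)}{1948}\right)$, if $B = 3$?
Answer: $- \frac{2878203}{974} \approx -2955.0$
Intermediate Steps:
$n{\left(L,b \right)} = 9 + 3 L$ ($n{\left(L,b \right)} = 3 + \left(L + 2\right) 3 = 3 + \left(2 + L\right) 3 = 3 + \left(6 + 3 L\right) = 9 + 3 L$)
$n{\left(-4,-14 \right)} \left(985 + \frac{\left(-11\right) \left(-2\right)}{1948}\right) = \left(9 + 3 \left(-4\right)\right) \left(985 + \frac{\left(-11\right) \left(-2\right)}{1948}\right) = \left(9 - 12\right) \left(985 + 22 \cdot \frac{1}{1948}\right) = - 3 \left(985 + \frac{11}{974}\right) = \left(-3\right) \frac{959401}{974} = - \frac{2878203}{974}$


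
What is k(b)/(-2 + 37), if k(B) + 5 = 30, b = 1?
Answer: 5/7 ≈ 0.71429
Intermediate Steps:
k(B) = 25 (k(B) = -5 + 30 = 25)
k(b)/(-2 + 37) = 25/(-2 + 37) = 25/35 = (1/35)*25 = 5/7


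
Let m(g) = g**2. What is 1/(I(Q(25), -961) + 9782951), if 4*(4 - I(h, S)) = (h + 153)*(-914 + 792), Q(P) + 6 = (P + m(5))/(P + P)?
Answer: 1/9787469 ≈ 1.0217e-7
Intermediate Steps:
Q(P) = -6 + (25 + P)/(2*P) (Q(P) = -6 + (P + 5**2)/(P + P) = -6 + (P + 25)/((2*P)) = -6 + (25 + P)*(1/(2*P)) = -6 + (25 + P)/(2*P))
I(h, S) = 9341/2 + 61*h/2 (I(h, S) = 4 - (h + 153)*(-914 + 792)/4 = 4 - (153 + h)*(-122)/4 = 4 - (-18666 - 122*h)/4 = 4 + (9333/2 + 61*h/2) = 9341/2 + 61*h/2)
1/(I(Q(25), -961) + 9782951) = 1/((9341/2 + 61*((1/2)*(25 - 11*25)/25)/2) + 9782951) = 1/((9341/2 + 61*((1/2)*(1/25)*(25 - 275))/2) + 9782951) = 1/((9341/2 + 61*((1/2)*(1/25)*(-250))/2) + 9782951) = 1/((9341/2 + (61/2)*(-5)) + 9782951) = 1/((9341/2 - 305/2) + 9782951) = 1/(4518 + 9782951) = 1/9787469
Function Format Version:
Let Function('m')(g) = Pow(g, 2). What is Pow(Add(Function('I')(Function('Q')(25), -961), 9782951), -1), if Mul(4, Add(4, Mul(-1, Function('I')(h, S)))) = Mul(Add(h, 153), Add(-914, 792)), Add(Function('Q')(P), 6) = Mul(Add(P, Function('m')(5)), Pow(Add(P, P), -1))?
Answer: Rational(1, 9787469) ≈ 1.0217e-7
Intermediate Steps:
Function('Q')(P) = Add(-6, Mul(Rational(1, 2), Pow(P, -1), Add(25, P))) (Function('Q')(P) = Add(-6, Mul(Add(P, Pow(5, 2)), Pow(Add(P, P), -1))) = Add(-6, Mul(Add(P, 25), Pow(Mul(2, P), -1))) = Add(-6, Mul(Add(25, P), Mul(Rational(1, 2), Pow(P, -1)))) = Add(-6, Mul(Rational(1, 2), Pow(P, -1), Add(25, P))))
Function('I')(h, S) = Add(Rational(9341, 2), Mul(Rational(61, 2), h)) (Function('I')(h, S) = Add(4, Mul(Rational(-1, 4), Mul(Add(h, 153), Add(-914, 792)))) = Add(4, Mul(Rational(-1, 4), Mul(Add(153, h), -122))) = Add(4, Mul(Rational(-1, 4), Add(-18666, Mul(-122, h)))) = Add(4, Add(Rational(9333, 2), Mul(Rational(61, 2), h))) = Add(Rational(9341, 2), Mul(Rational(61, 2), h)))
Pow(Add(Function('I')(Function('Q')(25), -961), 9782951), -1) = Pow(Add(Add(Rational(9341, 2), Mul(Rational(61, 2), Mul(Rational(1, 2), Pow(25, -1), Add(25, Mul(-11, 25))))), 9782951), -1) = Pow(Add(Add(Rational(9341, 2), Mul(Rational(61, 2), Mul(Rational(1, 2), Rational(1, 25), Add(25, -275)))), 9782951), -1) = Pow(Add(Add(Rational(9341, 2), Mul(Rational(61, 2), Mul(Rational(1, 2), Rational(1, 25), -250))), 9782951), -1) = Pow(Add(Add(Rational(9341, 2), Mul(Rational(61, 2), -5)), 9782951), -1) = Pow(Add(Add(Rational(9341, 2), Rational(-305, 2)), 9782951), -1) = Pow(Add(4518, 9782951), -1) = Pow(9787469, -1) = Rational(1, 9787469)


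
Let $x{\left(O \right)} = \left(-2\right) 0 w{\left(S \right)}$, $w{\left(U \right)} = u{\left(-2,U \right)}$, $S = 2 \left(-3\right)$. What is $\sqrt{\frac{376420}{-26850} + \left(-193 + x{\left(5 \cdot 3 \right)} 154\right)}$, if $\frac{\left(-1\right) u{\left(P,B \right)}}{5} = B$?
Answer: $\frac{i \sqrt{1492449195}}{2685} \approx 14.388 i$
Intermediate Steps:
$S = -6$
$u{\left(P,B \right)} = - 5 B$
$w{\left(U \right)} = - 5 U$
$x{\left(O \right)} = 0$ ($x{\left(O \right)} = \left(-2\right) 0 \left(\left(-5\right) \left(-6\right)\right) = 0 \cdot 30 = 0$)
$\sqrt{\frac{376420}{-26850} + \left(-193 + x{\left(5 \cdot 3 \right)} 154\right)} = \sqrt{\frac{376420}{-26850} + \left(-193 + 0 \cdot 154\right)} = \sqrt{376420 \left(- \frac{1}{26850}\right) + \left(-193 + 0\right)} = \sqrt{- \frac{37642}{2685} - 193} = \sqrt{- \frac{555847}{2685}} = \frac{i \sqrt{1492449195}}{2685}$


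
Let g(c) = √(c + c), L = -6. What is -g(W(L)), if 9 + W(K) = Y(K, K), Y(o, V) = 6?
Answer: -I*√6 ≈ -2.4495*I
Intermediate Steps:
W(K) = -3 (W(K) = -9 + 6 = -3)
g(c) = √2*√c (g(c) = √(2*c) = √2*√c)
-g(W(L)) = -√2*√(-3) = -√2*I*√3 = -I*√6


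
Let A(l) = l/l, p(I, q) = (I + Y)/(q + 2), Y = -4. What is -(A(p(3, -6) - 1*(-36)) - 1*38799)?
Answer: 38798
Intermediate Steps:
p(I, q) = (-4 + I)/(2 + q) (p(I, q) = (I - 4)/(q + 2) = (-4 + I)/(2 + q))
A(l) = 1
-(A(p(3, -6) - 1*(-36)) - 1*38799) = -(1 - 1*38799) = -(1 - 38799) = -1*(-38798) = 38798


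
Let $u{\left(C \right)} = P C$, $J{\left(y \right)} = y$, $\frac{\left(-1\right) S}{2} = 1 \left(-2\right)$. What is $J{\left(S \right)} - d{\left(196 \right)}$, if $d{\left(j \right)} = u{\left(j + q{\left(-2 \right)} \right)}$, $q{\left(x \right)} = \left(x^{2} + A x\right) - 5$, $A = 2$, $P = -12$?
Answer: $2296$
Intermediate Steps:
$q{\left(x \right)} = -5 + x^{2} + 2 x$ ($q{\left(x \right)} = \left(x^{2} + 2 x\right) - 5 = -5 + x^{2} + 2 x$)
$S = 4$ ($S = - 2 \cdot 1 \left(-2\right) = \left(-2\right) \left(-2\right) = 4$)
$u{\left(C \right)} = - 12 C$
$d{\left(j \right)} = 60 - 12 j$ ($d{\left(j \right)} = - 12 \left(j + \left(-5 + \left(-2\right)^{2} + 2 \left(-2\right)\right)\right) = - 12 \left(j - 5\right) = - 12 \left(-5 + j\right) = 60 - 12 j$)
$J{\left(S \right)} - d{\left(196 \right)} = 4 - \left(60 - 2352\right) = 4 - -2292 = 4 + 2292 = 2296$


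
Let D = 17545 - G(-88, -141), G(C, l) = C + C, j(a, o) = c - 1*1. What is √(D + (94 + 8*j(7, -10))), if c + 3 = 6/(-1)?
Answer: √17735 ≈ 133.17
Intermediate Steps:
c = -9 (c = -3 + 6/(-1) = -3 + 6*(-1) = -3 - 6 = -9)
j(a, o) = -10 (j(a, o) = -9 - 1*1 = -9 - 1 = -10)
G(C, l) = 2*C
D = 17721 (D = 17545 - 2*(-88) = 17545 - 1*(-176) = 17545 + 176 = 17721)
√(D + (94 + 8*j(7, -10))) = √(17721 + (94 + 8*(-10))) = √(17721 + (94 - 80)) = √(17721 + 14) = √17735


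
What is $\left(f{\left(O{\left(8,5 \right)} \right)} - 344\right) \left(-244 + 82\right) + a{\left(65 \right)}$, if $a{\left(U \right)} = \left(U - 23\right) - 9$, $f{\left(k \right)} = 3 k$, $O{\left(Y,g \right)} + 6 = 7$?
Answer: $55275$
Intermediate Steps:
$O{\left(Y,g \right)} = 1$ ($O{\left(Y,g \right)} = -6 + 7 = 1$)
$a{\left(U \right)} = -32 + U$ ($a{\left(U \right)} = \left(-23 + U\right) - 9 = -32 + U$)
$\left(f{\left(O{\left(8,5 \right)} \right)} - 344\right) \left(-244 + 82\right) + a{\left(65 \right)} = \left(3 \cdot 1 - 344\right) \left(-244 + 82\right) + \left(-32 + 65\right) = \left(3 - 344\right) \left(-162\right) + 33 = \left(-341\right) \left(-162\right) + 33 = 55242 + 33 = 55275$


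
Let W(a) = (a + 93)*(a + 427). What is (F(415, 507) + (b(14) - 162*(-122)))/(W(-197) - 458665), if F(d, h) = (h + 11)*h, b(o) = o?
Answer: -282404/482585 ≈ -0.58519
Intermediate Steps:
F(d, h) = h*(11 + h) (F(d, h) = (11 + h)*h = h*(11 + h))
W(a) = (93 + a)*(427 + a)
(F(415, 507) + (b(14) - 162*(-122)))/(W(-197) - 458665) = (507*(11 + 507) + (14 - 162*(-122)))/((39711 + (-197)² + 520*(-197)) - 458665) = (507*518 + (14 + 19764))/((39711 + 38809 - 102440) - 458665) = (262626 + 19778)/(-23920 - 458665) = 282404/(-482585) = 282404*(-1/482585) = -282404/482585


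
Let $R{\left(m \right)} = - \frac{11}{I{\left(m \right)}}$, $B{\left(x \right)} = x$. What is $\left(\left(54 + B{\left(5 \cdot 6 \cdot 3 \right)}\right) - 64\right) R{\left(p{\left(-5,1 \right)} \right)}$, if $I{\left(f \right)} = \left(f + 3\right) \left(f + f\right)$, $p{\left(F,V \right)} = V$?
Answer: $-110$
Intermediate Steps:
$I{\left(f \right)} = 2 f \left(3 + f\right)$ ($I{\left(f \right)} = \left(3 + f\right) 2 f = 2 f \left(3 + f\right)$)
$R{\left(m \right)} = - \frac{11}{2 m \left(3 + m\right)}$
$\left(\left(54 + B{\left(5 \cdot 6 \cdot 3 \right)}\right) - 64\right) R{\left(p{\left(-5,1 \right)} \right)} = \left(\left(54 + 5 \cdot 6 \cdot 3\right) - 64\right) \left(- \frac{11}{2 \cdot 1 \left(3 + 1\right)}\right) = \left(\left(54 + 30 \cdot 3\right) - 64\right) \left(\left(- \frac{11}{2}\right) 1 \cdot \frac{1}{4}\right) = \left(\left(54 + 90\right) - 64\right) \left(\left(- \frac{11}{2}\right) 1 \cdot \frac{1}{4}\right) = \left(144 - 64\right) \left(- \frac{11}{8}\right) = 80 \left(- \frac{11}{8}\right) = -110$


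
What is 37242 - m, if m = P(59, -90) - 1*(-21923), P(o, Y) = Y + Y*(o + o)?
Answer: 26029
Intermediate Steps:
P(o, Y) = Y + 2*Y*o (P(o, Y) = Y + Y*(2*o) = Y + 2*Y*o)
m = 11213 (m = -90*(1 + 2*59) - 1*(-21923) = -90*(1 + 118) + 21923 = -90*119 + 21923 = -10710 + 21923 = 11213)
37242 - m = 37242 - 1*11213 = 37242 - 11213 = 26029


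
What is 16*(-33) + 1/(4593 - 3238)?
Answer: -715439/1355 ≈ -528.00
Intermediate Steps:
16*(-33) + 1/(4593 - 3238) = -528 + 1/1355 = -715439/1355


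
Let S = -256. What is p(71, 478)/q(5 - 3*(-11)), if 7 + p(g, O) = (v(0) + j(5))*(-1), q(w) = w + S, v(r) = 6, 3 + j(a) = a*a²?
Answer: 135/218 ≈ 0.61927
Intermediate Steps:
j(a) = -3 + a³ (j(a) = -3 + a*a² = -3 + a³)
q(w) = -256 + w (q(w) = w - 256 = -256 + w)
p(g, O) = -135 (p(g, O) = -7 + (6 + (-3 + 5³))*(-1) = -7 + (6 + (-3 + 125))*(-1) = -7 + (6 + 122)*(-1) = -7 + 128*(-1) = -7 - 128 = -135)
p(71, 478)/q(5 - 3*(-11)) = -135/(-256 + (5 - 3*(-11))) = -135/(-256 + (5 + 33)) = -135/(-256 + 38) = -135/(-218) = -135*(-1/218) = 135/218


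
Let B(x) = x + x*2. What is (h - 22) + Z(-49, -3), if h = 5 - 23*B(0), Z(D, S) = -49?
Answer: -66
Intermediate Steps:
B(x) = 3*x (B(x) = x + 2*x = 3*x)
h = 5 (h = 5 - 69*0 = 5 - 23*0 = 5 + 0 = 5)
(h - 22) + Z(-49, -3) = (5 - 22) - 49 = -17 - 49 = -66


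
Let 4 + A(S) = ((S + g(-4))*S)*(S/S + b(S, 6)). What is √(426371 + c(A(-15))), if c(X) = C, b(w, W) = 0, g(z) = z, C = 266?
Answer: √426637 ≈ 653.17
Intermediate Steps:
A(S) = -4 + S*(-4 + S) (A(S) = -4 + ((S - 4)*S)*(S/S + 0) = -4 + ((-4 + S)*S)*(1 + 0) = -4 + (S*(-4 + S))*1 = -4 + S*(-4 + S))
c(X) = 266
√(426371 + c(A(-15))) = √(426371 + 266) = √426637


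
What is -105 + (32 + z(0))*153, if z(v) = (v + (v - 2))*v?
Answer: 4791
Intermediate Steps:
z(v) = v*(-2 + 2*v) (z(v) = (v + (-2 + v))*v = (-2 + 2*v)*v = v*(-2 + 2*v))
-105 + (32 + z(0))*153 = -105 + (32 + 2*0*(-1 + 0))*153 = -105 + (32 + 2*0*(-1))*153 = -105 + (32 + 0)*153 = -105 + 32*153 = -105 + 4896 = 4791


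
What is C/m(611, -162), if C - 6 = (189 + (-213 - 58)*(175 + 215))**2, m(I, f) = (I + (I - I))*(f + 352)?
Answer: 11130461007/116090 ≈ 95878.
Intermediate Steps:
m(I, f) = I*(352 + f) (m(I, f) = (I + 0)*(352 + f) = I*(352 + f))
C = 11130461007 (C = 6 + (189 + (-213 - 58)*(175 + 215))**2 = 6 + (189 - 271*390)**2 = 6 + (189 - 105690)**2 = 6 + (-105501)**2 = 6 + 11130461001 = 11130461007)
C/m(611, -162) = 11130461007/((611*(352 - 162))) = 11130461007/((611*190)) = 11130461007/116090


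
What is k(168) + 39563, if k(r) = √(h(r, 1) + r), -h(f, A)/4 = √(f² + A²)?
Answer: 39563 + 2*√(42 - 5*√1129) ≈ 39563.0 + 22.45*I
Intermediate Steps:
h(f, A) = -4*√(A² + f²) (h(f, A) = -4*√(f² + A²) = -4*√(A² + f²))
k(r) = √(r - 4*√(1 + r²)) (k(r) = √(-4*√(1² + r²) + r) = √(-4*√(1 + r²) + r) = √(r - 4*√(1 + r²)))
k(168) + 39563 = √(168 - 4*√(1 + 168²)) + 39563 = √(168 - 4*√(1 + 28224)) + 39563 = √(168 - 20*√1129) + 39563 = 39563 + √(168 - 20*√1129)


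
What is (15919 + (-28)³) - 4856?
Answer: -10889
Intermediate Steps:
(15919 + (-28)³) - 4856 = (15919 - 21952) - 4856 = -6033 - 4856 = -10889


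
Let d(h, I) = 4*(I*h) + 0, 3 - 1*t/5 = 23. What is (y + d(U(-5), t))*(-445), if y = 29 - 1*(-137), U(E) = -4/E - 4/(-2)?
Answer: 424530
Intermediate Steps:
t = -100 (t = 15 - 5*23 = 15 - 115 = -100)
U(E) = 2 - 4/E (U(E) = -4/E - 4*(-1/2) = -4/E + 2 = 2 - 4/E)
d(h, I) = 4*I*h (d(h, I) = 4*I*h + 0 = 4*I*h)
y = 166 (y = 29 + 137 = 166)
(y + d(U(-5), t))*(-445) = (166 + 4*(-100)*(2 - 4/(-5)))*(-445) = (166 + 4*(-100)*(2 - 4*(-1/5)))*(-445) = (166 + 4*(-100)*(2 + 4/5))*(-445) = (166 + 4*(-100)*(14/5))*(-445) = (166 - 1120)*(-445) = -954*(-445) = 424530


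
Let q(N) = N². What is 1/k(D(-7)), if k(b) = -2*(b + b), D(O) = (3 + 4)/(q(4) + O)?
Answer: -9/28 ≈ -0.32143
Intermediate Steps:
D(O) = 7/(16 + O) (D(O) = (3 + 4)/(4² + O) = 7/(16 + O))
k(b) = -4*b
1/k(D(-7)) = 1/(-28/(16 - 7)) = 1/(-28/9) = -9/28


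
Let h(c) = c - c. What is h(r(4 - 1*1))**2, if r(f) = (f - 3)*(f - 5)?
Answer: 0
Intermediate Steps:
r(f) = (-5 + f)*(-3 + f) (r(f) = (-3 + f)*(-5 + f) = (-5 + f)*(-3 + f))
h(c) = 0
h(r(4 - 1*1))**2 = 0**2 = 0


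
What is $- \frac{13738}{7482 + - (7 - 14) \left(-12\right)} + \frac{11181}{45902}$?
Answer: $- \frac{273942319}{169791498} \approx -1.6134$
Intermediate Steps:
$- \frac{13738}{7482 + - (7 - 14) \left(-12\right)} + \frac{11181}{45902} = - \frac{13738}{7482 + \left(-1\right) \left(-7\right) \left(-12\right)} + 11181 \cdot \frac{1}{45902} = - \frac{13738}{7482 + 7 \left(-12\right)} + \frac{11181}{45902} = - \frac{13738}{7482 - 84} + \frac{11181}{45902} = - \frac{13738}{7398} + \frac{11181}{45902} = \left(-13738\right) \frac{1}{7398} + \frac{11181}{45902} = - \frac{6869}{3699} + \frac{11181}{45902} = - \frac{273942319}{169791498}$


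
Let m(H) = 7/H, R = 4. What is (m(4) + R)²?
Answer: 529/16 ≈ 33.063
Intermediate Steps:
(m(4) + R)² = (7/4 + 4)² = (23/4)² = 529/16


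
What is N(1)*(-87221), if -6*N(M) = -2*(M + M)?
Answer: -174442/3 ≈ -58147.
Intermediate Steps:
N(M) = 2*M/3 (N(M) = -(-1)*(M + M)/3 = -(-1)*2*M/3 = -(-2)*M/3 = 2*M/3)
N(1)*(-87221) = ((⅔)*1)*(-87221) = (⅔)*(-87221) = -174442/3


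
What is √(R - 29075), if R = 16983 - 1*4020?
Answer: 4*I*√1007 ≈ 126.93*I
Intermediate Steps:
R = 12963 (R = 16983 - 4020 = 12963)
√(R - 29075) = √(12963 - 29075) = √(-16112) = 4*I*√1007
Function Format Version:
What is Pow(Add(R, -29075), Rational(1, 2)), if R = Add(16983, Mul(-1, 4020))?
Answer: Mul(4, I, Pow(1007, Rational(1, 2))) ≈ Mul(126.93, I)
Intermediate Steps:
R = 12963 (R = Add(16983, -4020) = 12963)
Pow(Add(R, -29075), Rational(1, 2)) = Pow(Add(12963, -29075), Rational(1, 2)) = Pow(-16112, Rational(1, 2)) = Mul(4, I, Pow(1007, Rational(1, 2)))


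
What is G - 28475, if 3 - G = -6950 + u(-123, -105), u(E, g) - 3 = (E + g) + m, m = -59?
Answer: -21238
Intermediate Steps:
u(E, g) = -56 + E + g (u(E, g) = 3 + ((E + g) - 59) = 3 + (-59 + E + g) = -56 + E + g)
G = 7237 (G = 3 - (-6950 + (-56 - 123 - 105)) = 3 - (-6950 - 284) = 3 - 1*(-7234) = 3 + 7234 = 7237)
G - 28475 = 7237 - 28475 = -21238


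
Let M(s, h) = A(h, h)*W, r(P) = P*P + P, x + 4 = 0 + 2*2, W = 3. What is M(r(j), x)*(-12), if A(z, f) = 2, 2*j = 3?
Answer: -72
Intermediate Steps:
j = 3/2 (j = (½)*3 = 3/2 ≈ 1.5000)
x = 0 (x = -4 + (0 + 2*2) = -4 + (0 + 4) = -4 + 4 = 0)
r(P) = P + P² (r(P) = P² + P = P + P²)
M(s, h) = 6 (M(s, h) = 2*3 = 6)
M(r(j), x)*(-12) = 6*(-12) = -72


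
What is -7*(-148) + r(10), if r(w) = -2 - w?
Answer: 1024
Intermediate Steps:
-7*(-148) + r(10) = -7*(-148) + (-2 - 1*10) = 1036 + (-2 - 10) = 1036 - 12 = 1024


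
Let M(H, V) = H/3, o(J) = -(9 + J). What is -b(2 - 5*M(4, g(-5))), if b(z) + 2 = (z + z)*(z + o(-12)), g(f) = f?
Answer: -122/9 ≈ -13.556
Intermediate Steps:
o(J) = -9 - J
M(H, V) = H/3 (M(H, V) = H*(⅓) = H/3)
b(z) = -2 + 2*z*(3 + z) (b(z) = -2 + (z + z)*(z + (-9 - 1*(-12))) = -2 + (2*z)*(z + (-9 + 12)) = -2 + (2*z)*(z + 3) = -2 + (2*z)*(3 + z) = -2 + 2*z*(3 + z))
-b(2 - 5*M(4, g(-5))) = -(-2 + 2*(2 - 5*4/3)² + 6*(2 - 5*4/3)) = -(-2 + 2*(2 - 20/3)² + 6*(2 - 20/3)) = -(-2 + 2*(-14/3)² + 6*(-14/3)) = -(-2 + 2*(196/9) - 28) = -(-2 + 392/9 - 28) = -1*122/9 = -122/9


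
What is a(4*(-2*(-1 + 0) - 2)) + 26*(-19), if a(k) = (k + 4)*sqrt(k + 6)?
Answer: -494 + 4*sqrt(6) ≈ -484.20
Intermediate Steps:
a(k) = sqrt(6 + k)*(4 + k) (a(k) = (4 + k)*sqrt(6 + k) = sqrt(6 + k)*(4 + k))
a(4*(-2*(-1 + 0) - 2)) + 26*(-19) = sqrt(6 + 4*(-2*(-1 + 0) - 2))*(4 + 4*(-2*(-1 + 0) - 2)) + 26*(-19) = sqrt(6 + 4*(-2*(-1) - 2))*(4 + 4*(-2*(-1) - 2)) - 494 = sqrt(6 + 4*(2 - 2))*(4 + 4*(2 - 2)) - 494 = sqrt(6 + 4*0)*(4 + 4*0) - 494 = sqrt(6 + 0)*(4 + 0) - 494 = sqrt(6)*4 - 494 = 4*sqrt(6) - 494 = -494 + 4*sqrt(6)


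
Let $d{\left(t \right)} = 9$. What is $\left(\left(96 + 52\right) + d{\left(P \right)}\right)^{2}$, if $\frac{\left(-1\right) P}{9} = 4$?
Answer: $24649$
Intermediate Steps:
$P = -36$ ($P = \left(-9\right) 4 = -36$)
$\left(\left(96 + 52\right) + d{\left(P \right)}\right)^{2} = \left(\left(96 + 52\right) + 9\right)^{2} = \left(148 + 9\right)^{2} = 157^{2} = 24649$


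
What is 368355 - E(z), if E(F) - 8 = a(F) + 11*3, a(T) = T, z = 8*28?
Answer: 368090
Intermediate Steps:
z = 224
E(F) = 41 + F (E(F) = 8 + (F + 11*3) = 8 + (F + 33) = 8 + (33 + F) = 41 + F)
368355 - E(z) = 368355 - (41 + 224) = 368355 - 1*265 = 368355 - 265 = 368090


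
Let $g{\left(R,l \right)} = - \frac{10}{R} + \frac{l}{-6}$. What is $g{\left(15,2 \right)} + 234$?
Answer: $233$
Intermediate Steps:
$g{\left(R,l \right)} = - \frac{10}{R} - \frac{l}{6}$ ($g{\left(R,l \right)} = - \frac{10}{R} + l \left(- \frac{1}{6}\right) = - \frac{10}{R} - \frac{l}{6}$)
$g{\left(15,2 \right)} + 234 = \left(- \frac{10}{15} - \frac{1}{3}\right) + 234 = \left(\left(-10\right) \frac{1}{15} - \frac{1}{3}\right) + 234 = \left(- \frac{2}{3} - \frac{1}{3}\right) + 234 = -1 + 234 = 233$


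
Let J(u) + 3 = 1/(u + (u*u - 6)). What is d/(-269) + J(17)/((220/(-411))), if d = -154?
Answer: 36518847/5918000 ≈ 6.1708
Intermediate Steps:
J(u) = -3 + 1/(-6 + u + u²) (J(u) = -3 + 1/(u + (u*u - 6)) = -3 + 1/(u + (u² - 6)) = -3 + 1/(u + (-6 + u²)) = -3 + 1/(-6 + u + u²))
d/(-269) + J(17)/((220/(-411))) = -154/(-269) + ((19 - 3*17 - 3*17²)/(-6 + 17 + 17²))/((220/(-411))) = -154*(-1/269) + ((19 - 51 - 3*289)/(-6 + 17 + 289))/((220*(-1/411))) = 154/269 + ((19 - 51 - 867)/300)/(-220/411) = 154/269 + ((1/300)*(-899))*(-411/220) = 154/269 - 899/300*(-411/220) = 154/269 + 123163/22000 = 36518847/5918000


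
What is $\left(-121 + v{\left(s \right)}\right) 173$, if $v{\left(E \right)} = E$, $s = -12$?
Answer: $-23009$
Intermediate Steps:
$\left(-121 + v{\left(s \right)}\right) 173 = \left(-121 - 12\right) 173 = \left(-133\right) 173 = -23009$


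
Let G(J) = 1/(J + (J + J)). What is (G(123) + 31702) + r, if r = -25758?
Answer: 2193337/369 ≈ 5944.0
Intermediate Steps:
G(J) = 1/(3*J) (G(J) = 1/(J + 2*J) = 1/(3*J))
(G(123) + 31702) + r = ((1/3)/123 + 31702) - 25758 = ((1/3)*(1/123) + 31702) - 25758 = (1/369 + 31702) - 25758 = 11698039/369 - 25758 = 2193337/369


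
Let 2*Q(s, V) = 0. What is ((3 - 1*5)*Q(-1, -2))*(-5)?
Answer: 0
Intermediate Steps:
Q(s, V) = 0 (Q(s, V) = (1/2)*0 = 0)
((3 - 1*5)*Q(-1, -2))*(-5) = ((3 - 1*5)*0)*(-5) = ((3 - 5)*0)*(-5) = -2*0*(-5) = 0*(-5) = 0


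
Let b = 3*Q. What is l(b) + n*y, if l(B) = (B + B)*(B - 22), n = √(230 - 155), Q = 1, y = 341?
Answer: -114 + 1705*√3 ≈ 2839.1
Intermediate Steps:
b = 3 (b = 3*1 = 3)
n = 5*√3 (n = √75 = 5*√3 ≈ 8.6602)
l(B) = 2*B*(-22 + B) (l(B) = (2*B)*(-22 + B) = 2*B*(-22 + B))
l(b) + n*y = 2*3*(-22 + 3) + (5*√3)*341 = 2*3*(-19) + 1705*√3 = -114 + 1705*√3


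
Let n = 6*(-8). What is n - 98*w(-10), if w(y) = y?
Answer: 932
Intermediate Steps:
n = -48
n - 98*w(-10) = -48 - 98*(-10) = -48 + 980 = 932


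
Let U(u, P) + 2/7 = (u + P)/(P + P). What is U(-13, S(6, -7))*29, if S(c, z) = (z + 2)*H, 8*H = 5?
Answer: 23287/350 ≈ 66.534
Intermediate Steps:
H = 5/8 (H = (1/8)*5 = 5/8 ≈ 0.62500)
S(c, z) = 5/4 + 5*z/8 (S(c, z) = (z + 2)*(5/8) = (2 + z)*(5/8) = 5/4 + 5*z/8)
U(u, P) = -2/7 + (P + u)/(2*P) (U(u, P) = -2/7 + (u + P)/(P + P) = -2/7 + (P + u)/((2*P)) = -2/7 + (P + u)*(1/(2*P)) = -2/7 + (P + u)/(2*P))
U(-13, S(6, -7))*29 = (3/14 + (1/2)*(-13)/(5/4 + (5/8)*(-7)))*29 = (3/14 + (1/2)*(-13)/(5/4 - 35/8))*29 = (3/14 + (1/2)*(-13)/(-25/8))*29 = (3/14 + (1/2)*(-13)*(-8/25))*29 = (3/14 + 52/25)*29 = (803/350)*29 = 23287/350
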